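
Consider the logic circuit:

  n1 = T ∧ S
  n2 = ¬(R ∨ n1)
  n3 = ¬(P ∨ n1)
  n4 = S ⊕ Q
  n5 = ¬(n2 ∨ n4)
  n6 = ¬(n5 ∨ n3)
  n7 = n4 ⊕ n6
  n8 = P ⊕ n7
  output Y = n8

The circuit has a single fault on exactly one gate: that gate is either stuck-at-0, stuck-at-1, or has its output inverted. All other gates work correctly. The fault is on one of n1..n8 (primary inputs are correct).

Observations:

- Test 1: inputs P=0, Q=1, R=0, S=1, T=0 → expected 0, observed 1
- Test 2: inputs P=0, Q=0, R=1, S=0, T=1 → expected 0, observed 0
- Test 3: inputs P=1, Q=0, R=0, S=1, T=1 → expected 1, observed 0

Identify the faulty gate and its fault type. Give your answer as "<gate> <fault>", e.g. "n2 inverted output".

Fault-free values for test 1 (P=0, Q=1, R=0, S=1, T=0): n1=0, n2=1, n3=1, n4=0, n5=0, n6=0, n7=0, n8=0, giving Y=0. Observed 1.
Test 1: faults giving observed 1 are {n3 stuck-at-0, n3 inverted output, n4 stuck-at-1, n4 inverted output, n6 stuck-at-1, n6 inverted output, n7 stuck-at-1, n7 inverted output, n8 stuck-at-1, n8 inverted output}.
Test 2 (P=0, Q=0, R=1, S=0, T=1): fault-free n1=0, n2=0, n3=1, n4=0, n5=1, n6=0, n7=0, n8=0 → 0; observed 0. Eliminates n4 stuck-at-1, n4 inverted output, n6 stuck-at-1, n6 inverted output, n7 stuck-at-1, n7 inverted output, n8 stuck-at-1, n8 inverted output.
Test 3 (P=1, Q=0, R=0, S=1, T=1): fault-free n1=1, n2=0, n3=0, n4=1, n5=0, n6=1, n7=0, n8=1 → 1; observed 0. Eliminates n3 stuck-at-0.
Only n3 inverted output is consistent with every test.

n3 inverted output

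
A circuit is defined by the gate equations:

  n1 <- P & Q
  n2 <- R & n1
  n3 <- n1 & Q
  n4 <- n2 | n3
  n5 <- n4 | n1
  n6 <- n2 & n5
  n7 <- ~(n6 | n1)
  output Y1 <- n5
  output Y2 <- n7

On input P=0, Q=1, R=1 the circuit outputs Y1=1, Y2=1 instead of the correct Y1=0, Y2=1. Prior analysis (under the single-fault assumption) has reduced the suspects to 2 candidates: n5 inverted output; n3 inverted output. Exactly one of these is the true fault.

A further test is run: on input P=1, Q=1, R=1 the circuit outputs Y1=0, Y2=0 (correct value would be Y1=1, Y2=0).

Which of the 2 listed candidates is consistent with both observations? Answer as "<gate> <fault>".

Evaluate each candidate on input P=1, Q=1, R=1:
  n5 inverted output: n1=1, n2=1, n3=1, n4=1, n5=0 [inverted output], n6=0, n7=0 → Y1=0, Y2=0 — matches
  n3 inverted output: n1=1, n2=1, n3=0 [inverted output], n4=1, n5=1, n6=1, n7=0 → Y1=1, Y2=0 — eliminated
Only n5 inverted output reproduces the observed Y1=0, Y2=0.

n5 inverted output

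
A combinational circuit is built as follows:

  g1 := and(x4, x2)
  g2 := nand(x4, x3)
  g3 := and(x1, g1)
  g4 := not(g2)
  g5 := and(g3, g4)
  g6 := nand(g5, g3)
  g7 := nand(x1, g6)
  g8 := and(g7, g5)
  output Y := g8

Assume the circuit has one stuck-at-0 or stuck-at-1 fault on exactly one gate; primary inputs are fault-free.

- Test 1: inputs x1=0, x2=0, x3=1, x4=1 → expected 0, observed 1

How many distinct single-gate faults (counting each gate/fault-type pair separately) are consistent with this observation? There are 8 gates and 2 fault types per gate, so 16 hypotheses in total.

3

Fault-free: g1=0, g2=0, g3=0, g4=1, g5=0, g6=1, g7=1, g8=0 → 0. Observed 1.
  g1: none of the 2 fault types match ✗
  g2: none of the 2 fault types match ✗
  g3: stuck-at-1 ✓; others ✗
  g4: none of the 2 fault types match ✗
  g5: stuck-at-1 ✓; others ✗
  g6: none of the 2 fault types match ✗
  g7: none of the 2 fault types match ✗
  g8: stuck-at-1 ✓; others ✗
Consistent faults: {g3 stuck-at-1, g5 stuck-at-1, g8 stuck-at-1} — 3 in all.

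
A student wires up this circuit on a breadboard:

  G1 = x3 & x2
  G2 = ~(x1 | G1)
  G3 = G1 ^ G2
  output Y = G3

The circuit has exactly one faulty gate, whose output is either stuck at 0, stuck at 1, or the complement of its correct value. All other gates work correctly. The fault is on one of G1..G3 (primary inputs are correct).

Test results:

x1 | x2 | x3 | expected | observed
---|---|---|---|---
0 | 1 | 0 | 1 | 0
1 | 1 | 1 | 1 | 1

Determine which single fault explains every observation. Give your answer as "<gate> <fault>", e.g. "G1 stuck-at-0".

G2 stuck-at-0

Fault-free values for test 1 (x1=0, x2=1, x3=0): G1=0, G2=1, G3=1, giving Y=1. Observed 0.
Test 1: faults giving observed 0 are {G2 stuck-at-0, G2 inverted output, G3 stuck-at-0, G3 inverted output}.
Test 2 (x1=1, x2=1, x3=1): fault-free G1=1, G2=0, G3=1 → 1; observed 1. Eliminates G2 inverted output, G3 stuck-at-0, G3 inverted output.
Only G2 stuck-at-0 is consistent with every test.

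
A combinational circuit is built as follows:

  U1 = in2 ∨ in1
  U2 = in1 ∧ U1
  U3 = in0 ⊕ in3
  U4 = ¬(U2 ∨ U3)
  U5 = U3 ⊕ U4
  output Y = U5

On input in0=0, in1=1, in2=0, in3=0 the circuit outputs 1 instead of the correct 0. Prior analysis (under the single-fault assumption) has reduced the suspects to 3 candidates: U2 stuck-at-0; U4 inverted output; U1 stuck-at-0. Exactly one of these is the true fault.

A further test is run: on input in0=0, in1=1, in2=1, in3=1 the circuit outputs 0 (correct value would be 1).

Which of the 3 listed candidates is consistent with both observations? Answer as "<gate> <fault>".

Evaluate each candidate on input in0=0, in1=1, in2=1, in3=1:
  U2 stuck-at-0: U1=1, U2=0 [stuck-at-0], U3=1, U4=0, U5=1 → 1 — eliminated
  U4 inverted output: U1=1, U2=1, U3=1, U4=1 [inverted output], U5=0 → 0 — matches
  U1 stuck-at-0: U1=0 [stuck-at-0], U2=0, U3=1, U4=0, U5=1 → 1 — eliminated
Only U4 inverted output reproduces the observed 0.

U4 inverted output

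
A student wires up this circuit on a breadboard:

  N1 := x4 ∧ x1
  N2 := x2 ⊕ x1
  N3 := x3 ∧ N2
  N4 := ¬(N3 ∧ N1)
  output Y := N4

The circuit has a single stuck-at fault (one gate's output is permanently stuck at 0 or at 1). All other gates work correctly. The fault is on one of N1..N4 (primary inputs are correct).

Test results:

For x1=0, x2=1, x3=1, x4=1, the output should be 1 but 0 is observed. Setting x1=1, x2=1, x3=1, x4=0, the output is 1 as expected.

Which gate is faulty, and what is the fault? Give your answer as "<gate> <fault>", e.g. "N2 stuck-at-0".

Fault-free values for test 1 (x1=0, x2=1, x3=1, x4=1): N1=0, N2=1, N3=1, N4=1, giving Y=1. Observed 0.
Test 1: faults giving observed 0 are {N1 stuck-at-1, N4 stuck-at-0}.
Test 2 (x1=1, x2=1, x3=1, x4=0): fault-free N1=0, N2=0, N3=0, N4=1 → 1; observed 1. Eliminates N4 stuck-at-0.
Only N1 stuck-at-1 is consistent with every test.

N1 stuck-at-1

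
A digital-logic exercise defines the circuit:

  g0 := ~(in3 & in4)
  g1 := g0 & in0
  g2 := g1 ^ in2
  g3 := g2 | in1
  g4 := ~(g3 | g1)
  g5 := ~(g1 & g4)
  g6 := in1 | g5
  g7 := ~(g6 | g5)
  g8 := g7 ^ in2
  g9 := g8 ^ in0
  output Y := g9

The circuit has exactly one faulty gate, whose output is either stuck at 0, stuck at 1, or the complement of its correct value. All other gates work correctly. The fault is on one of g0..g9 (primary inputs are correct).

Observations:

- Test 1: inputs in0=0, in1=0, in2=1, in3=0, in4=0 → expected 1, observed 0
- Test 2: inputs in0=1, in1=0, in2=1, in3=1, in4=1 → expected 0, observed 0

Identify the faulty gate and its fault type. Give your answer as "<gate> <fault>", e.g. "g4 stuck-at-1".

g9 stuck-at-0

Fault-free values for test 1 (in0=0, in1=0, in2=1, in3=0, in4=0): g0=1, g1=0, g2=1, g3=1, g4=0, g5=1, g6=1, g7=0, g8=1, g9=1, giving Y=1. Observed 0.
Test 1: faults giving observed 0 are {g5 stuck-at-0, g5 inverted output, g7 stuck-at-1, g7 inverted output, g8 stuck-at-0, g8 inverted output, g9 stuck-at-0, g9 inverted output}.
Test 2 (in0=1, in1=0, in2=1, in3=1, in4=1): fault-free g0=0, g1=0, g2=1, g3=1, g4=0, g5=1, g6=1, g7=0, g8=1, g9=0 → 0; observed 0. Eliminates g5 stuck-at-0, g5 inverted output, g7 stuck-at-1, g7 inverted output, g8 stuck-at-0, g8 inverted output, g9 inverted output.
Only g9 stuck-at-0 is consistent with every test.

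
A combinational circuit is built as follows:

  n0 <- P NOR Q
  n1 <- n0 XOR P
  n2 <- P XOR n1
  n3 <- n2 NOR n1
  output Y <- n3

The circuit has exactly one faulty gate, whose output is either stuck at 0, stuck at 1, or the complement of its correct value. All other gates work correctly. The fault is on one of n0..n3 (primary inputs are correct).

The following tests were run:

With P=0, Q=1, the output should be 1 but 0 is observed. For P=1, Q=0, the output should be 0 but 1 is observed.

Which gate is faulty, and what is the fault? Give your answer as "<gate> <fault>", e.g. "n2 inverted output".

n3 inverted output

Fault-free values for test 1 (P=0, Q=1): n0=0, n1=0, n2=0, n3=1, giving Y=1. Observed 0.
Test 1: faults giving observed 0 are {n0 stuck-at-1, n0 inverted output, n1 stuck-at-1, n1 inverted output, n2 stuck-at-1, n2 inverted output, n3 stuck-at-0, n3 inverted output}.
Test 2 (P=1, Q=0): fault-free n0=0, n1=1, n2=0, n3=0 → 0; observed 1. Eliminates n0 stuck-at-1, n0 inverted output, n1 stuck-at-1, n1 inverted output, n2 stuck-at-1, n2 inverted output, n3 stuck-at-0.
Only n3 inverted output is consistent with every test.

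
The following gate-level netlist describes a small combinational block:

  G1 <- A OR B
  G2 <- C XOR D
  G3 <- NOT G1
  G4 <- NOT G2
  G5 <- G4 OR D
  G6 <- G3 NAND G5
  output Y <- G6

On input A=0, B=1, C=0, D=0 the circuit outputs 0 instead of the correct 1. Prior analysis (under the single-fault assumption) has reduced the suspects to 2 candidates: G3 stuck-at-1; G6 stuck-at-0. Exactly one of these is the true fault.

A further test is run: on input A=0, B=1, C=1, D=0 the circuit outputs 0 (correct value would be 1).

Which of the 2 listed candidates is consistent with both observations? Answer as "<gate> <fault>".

Evaluate each candidate on input A=0, B=1, C=1, D=0:
  G3 stuck-at-1: G1=1, G2=1, G3=1 [stuck-at-1], G4=0, G5=0, G6=1 → 1 — eliminated
  G6 stuck-at-0: G1=1, G2=1, G3=0, G4=0, G5=0, G6=0 [stuck-at-0] → 0 — matches
Only G6 stuck-at-0 reproduces the observed 0.

G6 stuck-at-0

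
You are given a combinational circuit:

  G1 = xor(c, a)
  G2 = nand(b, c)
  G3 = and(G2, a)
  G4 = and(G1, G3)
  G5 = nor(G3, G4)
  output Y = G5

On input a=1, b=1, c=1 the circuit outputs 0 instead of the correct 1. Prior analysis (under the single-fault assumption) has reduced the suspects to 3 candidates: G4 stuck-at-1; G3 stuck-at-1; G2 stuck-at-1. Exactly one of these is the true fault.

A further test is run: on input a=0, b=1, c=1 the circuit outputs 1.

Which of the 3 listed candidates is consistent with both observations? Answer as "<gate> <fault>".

G2 stuck-at-1

Evaluate each candidate on input a=0, b=1, c=1:
  G4 stuck-at-1: G1=1, G2=0, G3=0, G4=1 [stuck-at-1], G5=0 → 0 — eliminated
  G3 stuck-at-1: G1=1, G2=0, G3=1 [stuck-at-1], G4=1, G5=0 → 0 — eliminated
  G2 stuck-at-1: G1=1, G2=1 [stuck-at-1], G3=0, G4=0, G5=1 → 1 — matches
Only G2 stuck-at-1 reproduces the observed 1.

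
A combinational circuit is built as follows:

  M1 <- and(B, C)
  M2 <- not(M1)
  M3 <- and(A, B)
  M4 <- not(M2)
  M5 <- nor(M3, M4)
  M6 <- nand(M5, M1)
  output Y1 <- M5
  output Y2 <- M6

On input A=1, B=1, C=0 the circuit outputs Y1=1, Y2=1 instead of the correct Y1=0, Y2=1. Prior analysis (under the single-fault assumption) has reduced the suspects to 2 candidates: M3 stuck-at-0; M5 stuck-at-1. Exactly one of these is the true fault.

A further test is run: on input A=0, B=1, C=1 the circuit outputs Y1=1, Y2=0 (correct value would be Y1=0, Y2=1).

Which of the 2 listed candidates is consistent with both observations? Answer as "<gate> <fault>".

Evaluate each candidate on input A=0, B=1, C=1:
  M3 stuck-at-0: M1=1, M2=0, M3=0 [stuck-at-0], M4=1, M5=0, M6=1 → Y1=0, Y2=1 — eliminated
  M5 stuck-at-1: M1=1, M2=0, M3=0, M4=1, M5=1 [stuck-at-1], M6=0 → Y1=1, Y2=0 — matches
Only M5 stuck-at-1 reproduces the observed Y1=1, Y2=0.

M5 stuck-at-1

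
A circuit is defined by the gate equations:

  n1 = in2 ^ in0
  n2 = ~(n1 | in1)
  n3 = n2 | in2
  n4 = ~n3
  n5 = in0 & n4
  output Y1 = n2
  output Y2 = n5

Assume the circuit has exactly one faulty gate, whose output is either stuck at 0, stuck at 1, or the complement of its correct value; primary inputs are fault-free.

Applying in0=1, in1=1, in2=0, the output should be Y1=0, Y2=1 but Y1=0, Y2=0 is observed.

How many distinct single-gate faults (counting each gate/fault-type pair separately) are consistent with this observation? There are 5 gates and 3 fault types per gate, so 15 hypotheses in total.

6

Fault-free: n1=1, n2=0, n3=0, n4=1, n5=1 → Y1=0, Y2=1. Observed Y1=0, Y2=0.
  n1: none of the 3 fault types match ✗
  n2: none of the 3 fault types match ✗
  n3: stuck-at-1, inverted output ✓; others ✗
  n4: stuck-at-0, inverted output ✓; others ✗
  n5: stuck-at-0, inverted output ✓; others ✗
Consistent faults: {n3 stuck-at-1, n3 inverted output, n4 stuck-at-0, n4 inverted output, n5 stuck-at-0, n5 inverted output} — 6 in all.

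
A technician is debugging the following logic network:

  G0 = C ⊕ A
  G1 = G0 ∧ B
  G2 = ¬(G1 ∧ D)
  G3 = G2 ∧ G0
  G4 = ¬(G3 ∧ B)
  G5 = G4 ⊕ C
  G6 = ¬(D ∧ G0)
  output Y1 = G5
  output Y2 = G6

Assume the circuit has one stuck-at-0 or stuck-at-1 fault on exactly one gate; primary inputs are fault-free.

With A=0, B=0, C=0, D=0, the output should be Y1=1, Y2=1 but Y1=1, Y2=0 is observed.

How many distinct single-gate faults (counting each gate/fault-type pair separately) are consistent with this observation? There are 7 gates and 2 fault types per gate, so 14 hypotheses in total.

1

Fault-free: G0=0, G1=0, G2=1, G3=0, G4=1, G5=1, G6=1 → Y1=1, Y2=1. Observed Y1=1, Y2=0.
  G0 stuck-at-0: output Y1=1, Y2=1 ✗
  G0 stuck-at-1: output Y1=1, Y2=1 ✗
  G1 stuck-at-0: output Y1=1, Y2=1 ✗
  G1 stuck-at-1: output Y1=1, Y2=1 ✗
  G2 stuck-at-0: output Y1=1, Y2=1 ✗
  G2 stuck-at-1: output Y1=1, Y2=1 ✗
  G3 stuck-at-0: output Y1=1, Y2=1 ✗
  G3 stuck-at-1: output Y1=1, Y2=1 ✗
  G4 stuck-at-0: output Y1=0, Y2=1 ✗
  G4 stuck-at-1: output Y1=1, Y2=1 ✗
  G5 stuck-at-0: output Y1=0, Y2=1 ✗
  G5 stuck-at-1: output Y1=1, Y2=1 ✗
  G6 stuck-at-0: output Y1=1, Y2=0 ✓
  G6 stuck-at-1: output Y1=1, Y2=1 ✗
Consistent faults: {G6 stuck-at-0} — 1 in all.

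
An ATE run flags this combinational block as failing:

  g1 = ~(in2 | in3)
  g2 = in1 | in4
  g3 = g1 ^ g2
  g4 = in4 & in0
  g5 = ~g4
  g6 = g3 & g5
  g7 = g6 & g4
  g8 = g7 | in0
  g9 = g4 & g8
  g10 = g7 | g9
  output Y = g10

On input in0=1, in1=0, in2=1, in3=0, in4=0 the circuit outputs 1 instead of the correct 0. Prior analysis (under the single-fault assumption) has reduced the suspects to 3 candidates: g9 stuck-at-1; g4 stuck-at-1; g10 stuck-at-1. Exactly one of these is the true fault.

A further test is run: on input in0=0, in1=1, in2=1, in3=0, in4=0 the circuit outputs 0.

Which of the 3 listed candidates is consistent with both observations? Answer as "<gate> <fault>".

g4 stuck-at-1

Evaluate each candidate on input in0=0, in1=1, in2=1, in3=0, in4=0:
  g9 stuck-at-1: g1=0, g2=1, g3=1, g4=0, g5=1, g6=1, g7=0, g8=0, g9=1 [stuck-at-1], g10=1 → 1 — eliminated
  g4 stuck-at-1: g1=0, g2=1, g3=1, g4=1 [stuck-at-1], g5=0, g6=0, g7=0, g8=0, g9=0, g10=0 → 0 — matches
  g10 stuck-at-1: g1=0, g2=1, g3=1, g4=0, g5=1, g6=1, g7=0, g8=0, g9=0, g10=1 [stuck-at-1] → 1 — eliminated
Only g4 stuck-at-1 reproduces the observed 0.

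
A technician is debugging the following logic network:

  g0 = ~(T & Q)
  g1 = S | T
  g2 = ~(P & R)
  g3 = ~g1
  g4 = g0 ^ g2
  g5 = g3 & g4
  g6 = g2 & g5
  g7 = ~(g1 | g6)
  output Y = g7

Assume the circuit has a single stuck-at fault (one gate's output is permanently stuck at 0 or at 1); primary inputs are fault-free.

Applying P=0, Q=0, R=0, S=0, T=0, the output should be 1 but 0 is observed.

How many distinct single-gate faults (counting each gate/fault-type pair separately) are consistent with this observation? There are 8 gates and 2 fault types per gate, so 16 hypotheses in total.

Fault-free: g0=1, g1=0, g2=1, g3=1, g4=0, g5=0, g6=0, g7=1 → 1. Observed 0.
  g0: stuck-at-0 ✓; others ✗
  g1: stuck-at-1 ✓; others ✗
  g2: none of the 2 fault types match ✗
  g3: none of the 2 fault types match ✗
  g4: stuck-at-1 ✓; others ✗
  g5: stuck-at-1 ✓; others ✗
  g6: stuck-at-1 ✓; others ✗
  g7: stuck-at-0 ✓; others ✗
Consistent faults: {g0 stuck-at-0, g1 stuck-at-1, g4 stuck-at-1, g5 stuck-at-1, g6 stuck-at-1, g7 stuck-at-0} — 6 in all.

6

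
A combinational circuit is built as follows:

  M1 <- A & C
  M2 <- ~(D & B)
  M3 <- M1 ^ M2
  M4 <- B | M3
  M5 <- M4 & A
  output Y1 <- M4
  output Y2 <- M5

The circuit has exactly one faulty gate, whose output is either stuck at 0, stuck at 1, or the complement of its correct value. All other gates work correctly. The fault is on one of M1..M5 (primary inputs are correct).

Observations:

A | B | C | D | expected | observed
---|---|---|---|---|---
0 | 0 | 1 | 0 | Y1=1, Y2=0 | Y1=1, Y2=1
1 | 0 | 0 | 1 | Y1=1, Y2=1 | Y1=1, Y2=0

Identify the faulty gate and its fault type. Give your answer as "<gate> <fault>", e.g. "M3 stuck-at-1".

M5 inverted output

Fault-free values for test 1 (A=0, B=0, C=1, D=0): M1=0, M2=1, M3=1, M4=1, M5=0, giving Y1=1, Y2=0. Observed Y1=1, Y2=1.
Test 1: faults giving observed Y1=1, Y2=1 are {M5 stuck-at-1, M5 inverted output}.
Test 2 (A=1, B=0, C=0, D=1): fault-free M1=0, M2=1, M3=1, M4=1, M5=1 → Y1=1, Y2=1; observed Y1=1, Y2=0. Eliminates M5 stuck-at-1.
Only M5 inverted output is consistent with every test.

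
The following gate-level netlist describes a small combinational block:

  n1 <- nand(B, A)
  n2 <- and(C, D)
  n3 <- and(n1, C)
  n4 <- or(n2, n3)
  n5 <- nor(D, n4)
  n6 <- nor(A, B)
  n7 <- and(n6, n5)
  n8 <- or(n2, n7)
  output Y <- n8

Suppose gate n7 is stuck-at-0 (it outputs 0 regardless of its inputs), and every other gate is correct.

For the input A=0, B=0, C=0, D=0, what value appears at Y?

Propagate with n7 forced: n1=1, n2=0, n3=0, n4=0, n5=1, n6=1, n7=0 [stuck-at-0], n8=0.
So Y = 0. (Without the fault it would be 1.)

0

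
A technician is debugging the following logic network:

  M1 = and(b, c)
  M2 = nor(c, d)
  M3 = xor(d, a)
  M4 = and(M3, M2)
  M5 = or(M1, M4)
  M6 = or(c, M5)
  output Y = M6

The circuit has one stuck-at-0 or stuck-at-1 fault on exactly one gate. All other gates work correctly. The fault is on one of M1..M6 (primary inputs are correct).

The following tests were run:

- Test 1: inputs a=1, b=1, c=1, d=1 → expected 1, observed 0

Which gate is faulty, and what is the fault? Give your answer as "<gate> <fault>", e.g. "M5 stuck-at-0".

M6 stuck-at-0

Fault-free values for test 1 (a=1, b=1, c=1, d=1): M1=1, M2=0, M3=0, M4=0, M5=1, M6=1, giving Y=1. Observed 0.
Test 1: faults giving observed 0 are {M6 stuck-at-0}.
Only M6 stuck-at-0 is consistent with every test.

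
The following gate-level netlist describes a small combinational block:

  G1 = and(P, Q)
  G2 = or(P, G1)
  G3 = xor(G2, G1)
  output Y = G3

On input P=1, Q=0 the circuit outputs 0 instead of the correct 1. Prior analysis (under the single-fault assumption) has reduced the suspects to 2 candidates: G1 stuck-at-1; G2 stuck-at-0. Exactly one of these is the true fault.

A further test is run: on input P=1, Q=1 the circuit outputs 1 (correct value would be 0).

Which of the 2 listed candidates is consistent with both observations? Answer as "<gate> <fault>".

Evaluate each candidate on input P=1, Q=1:
  G1 stuck-at-1: G1=1 [stuck-at-1], G2=1, G3=0 → 0 — eliminated
  G2 stuck-at-0: G1=1, G2=0 [stuck-at-0], G3=1 → 1 — matches
Only G2 stuck-at-0 reproduces the observed 1.

G2 stuck-at-0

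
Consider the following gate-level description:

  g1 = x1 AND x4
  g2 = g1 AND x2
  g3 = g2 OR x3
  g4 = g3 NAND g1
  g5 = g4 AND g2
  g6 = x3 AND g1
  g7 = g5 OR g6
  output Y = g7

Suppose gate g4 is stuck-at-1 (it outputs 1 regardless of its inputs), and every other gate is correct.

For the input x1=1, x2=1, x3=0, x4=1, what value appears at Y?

Propagate with g4 forced: g1=1, g2=1, g3=1, g4=1 [stuck-at-1], g5=1, g6=0, g7=1.
So Y = 1. (Without the fault it would be 0.)

1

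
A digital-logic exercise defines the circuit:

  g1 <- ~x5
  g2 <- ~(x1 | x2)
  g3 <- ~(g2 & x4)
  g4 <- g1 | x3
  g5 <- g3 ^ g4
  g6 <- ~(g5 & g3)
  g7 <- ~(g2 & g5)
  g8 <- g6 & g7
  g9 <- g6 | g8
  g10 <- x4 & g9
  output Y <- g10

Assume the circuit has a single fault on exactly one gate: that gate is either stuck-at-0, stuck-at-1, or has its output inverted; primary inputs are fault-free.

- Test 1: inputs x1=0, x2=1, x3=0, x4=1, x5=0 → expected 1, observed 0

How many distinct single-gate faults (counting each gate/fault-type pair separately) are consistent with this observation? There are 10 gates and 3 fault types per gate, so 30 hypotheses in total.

12

Fault-free: g1=1, g2=0, g3=1, g4=1, g5=0, g6=1, g7=1, g8=1, g9=1, g10=1 → 1. Observed 0.
  g1: stuck-at-0, inverted output ✓; others ✗
  g2: none of the 3 fault types match ✗
  g3: none of the 3 fault types match ✗
  g4: stuck-at-0, inverted output ✓; others ✗
  g5: stuck-at-1, inverted output ✓; others ✗
  g6: stuck-at-0, inverted output ✓; others ✗
  g7: none of the 3 fault types match ✗
  g8: none of the 3 fault types match ✗
  g9: stuck-at-0, inverted output ✓; others ✗
  g10: stuck-at-0, inverted output ✓; others ✗
Consistent faults: {g1 stuck-at-0, g1 inverted output, g4 stuck-at-0, g4 inverted output, g5 stuck-at-1, g5 inverted output, g6 stuck-at-0, g6 inverted output, g9 stuck-at-0, g9 inverted output, g10 stuck-at-0, g10 inverted output} — 12 in all.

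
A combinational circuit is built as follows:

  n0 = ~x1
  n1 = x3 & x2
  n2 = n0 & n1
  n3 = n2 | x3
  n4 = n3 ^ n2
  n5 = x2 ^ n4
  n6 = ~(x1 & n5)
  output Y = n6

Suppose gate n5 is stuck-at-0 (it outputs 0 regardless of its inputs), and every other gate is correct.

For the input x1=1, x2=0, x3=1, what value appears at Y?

1

Propagate with n5 forced: n0=0, n1=0, n2=0, n3=1, n4=1, n5=0 [stuck-at-0], n6=1.
So Y = 1. (Without the fault it would be 0.)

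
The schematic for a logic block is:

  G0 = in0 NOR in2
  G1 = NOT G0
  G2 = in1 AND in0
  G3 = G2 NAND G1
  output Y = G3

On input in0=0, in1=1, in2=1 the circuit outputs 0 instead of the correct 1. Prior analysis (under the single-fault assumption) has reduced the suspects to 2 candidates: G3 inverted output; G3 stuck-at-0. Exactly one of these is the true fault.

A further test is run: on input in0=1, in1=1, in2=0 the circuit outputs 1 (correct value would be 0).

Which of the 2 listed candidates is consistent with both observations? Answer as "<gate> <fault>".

G3 inverted output

Evaluate each candidate on input in0=1, in1=1, in2=0:
  G3 inverted output: G0=0, G1=1, G2=1, G3=1 [inverted output] → 1 — matches
  G3 stuck-at-0: G0=0, G1=1, G2=1, G3=0 [stuck-at-0] → 0 — eliminated
Only G3 inverted output reproduces the observed 1.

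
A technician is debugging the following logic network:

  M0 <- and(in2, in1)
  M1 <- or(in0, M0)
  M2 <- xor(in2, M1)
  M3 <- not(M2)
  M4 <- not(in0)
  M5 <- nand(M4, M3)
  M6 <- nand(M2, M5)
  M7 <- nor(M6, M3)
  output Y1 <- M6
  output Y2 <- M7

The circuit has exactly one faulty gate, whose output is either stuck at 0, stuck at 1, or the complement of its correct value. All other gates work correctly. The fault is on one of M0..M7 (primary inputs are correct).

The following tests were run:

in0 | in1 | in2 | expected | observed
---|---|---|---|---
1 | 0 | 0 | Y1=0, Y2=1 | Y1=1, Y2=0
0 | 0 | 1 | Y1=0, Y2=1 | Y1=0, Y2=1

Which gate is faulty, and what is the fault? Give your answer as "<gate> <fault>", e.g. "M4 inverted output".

Fault-free values for test 1 (in0=1, in1=0, in2=0): M0=0, M1=1, M2=1, M3=0, M4=0, M5=1, M6=0, M7=1, giving Y1=0, Y2=1. Observed Y1=1, Y2=0.
Test 1: faults giving observed Y1=1, Y2=0 are {M1 stuck-at-0, M1 inverted output, M2 stuck-at-0, M2 inverted output, M5 stuck-at-0, M5 inverted output, M6 stuck-at-1, M6 inverted output}.
Test 2 (in0=0, in1=0, in2=1): fault-free M0=0, M1=0, M2=1, M3=0, M4=1, M5=1, M6=0, M7=1 → Y1=0, Y2=1; observed Y1=0, Y2=1. Eliminates M1 inverted output, M2 stuck-at-0, M2 inverted output, M5 stuck-at-0, M5 inverted output, M6 stuck-at-1, M6 inverted output.
Only M1 stuck-at-0 is consistent with every test.

M1 stuck-at-0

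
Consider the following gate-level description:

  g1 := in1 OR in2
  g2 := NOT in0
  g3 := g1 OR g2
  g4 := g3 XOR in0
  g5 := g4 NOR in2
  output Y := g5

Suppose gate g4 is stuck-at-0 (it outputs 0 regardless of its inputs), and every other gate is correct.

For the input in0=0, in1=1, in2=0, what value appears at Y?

1

Propagate with g4 forced: g1=1, g2=1, g3=1, g4=0 [stuck-at-0], g5=1.
So Y = 1. (Without the fault it would be 0.)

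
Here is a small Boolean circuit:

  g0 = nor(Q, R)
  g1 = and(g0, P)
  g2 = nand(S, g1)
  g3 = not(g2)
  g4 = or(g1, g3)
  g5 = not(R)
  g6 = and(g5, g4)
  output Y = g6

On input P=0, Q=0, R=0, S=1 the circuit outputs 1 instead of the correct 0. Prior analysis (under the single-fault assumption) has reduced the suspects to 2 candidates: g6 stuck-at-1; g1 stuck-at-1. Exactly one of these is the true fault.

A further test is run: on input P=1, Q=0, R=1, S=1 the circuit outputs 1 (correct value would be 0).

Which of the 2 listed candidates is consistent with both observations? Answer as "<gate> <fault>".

g6 stuck-at-1

Evaluate each candidate on input P=1, Q=0, R=1, S=1:
  g6 stuck-at-1: g0=0, g1=0, g2=1, g3=0, g4=0, g5=0, g6=1 [stuck-at-1] → 1 — matches
  g1 stuck-at-1: g0=0, g1=1 [stuck-at-1], g2=0, g3=1, g4=1, g5=0, g6=0 → 0 — eliminated
Only g6 stuck-at-1 reproduces the observed 1.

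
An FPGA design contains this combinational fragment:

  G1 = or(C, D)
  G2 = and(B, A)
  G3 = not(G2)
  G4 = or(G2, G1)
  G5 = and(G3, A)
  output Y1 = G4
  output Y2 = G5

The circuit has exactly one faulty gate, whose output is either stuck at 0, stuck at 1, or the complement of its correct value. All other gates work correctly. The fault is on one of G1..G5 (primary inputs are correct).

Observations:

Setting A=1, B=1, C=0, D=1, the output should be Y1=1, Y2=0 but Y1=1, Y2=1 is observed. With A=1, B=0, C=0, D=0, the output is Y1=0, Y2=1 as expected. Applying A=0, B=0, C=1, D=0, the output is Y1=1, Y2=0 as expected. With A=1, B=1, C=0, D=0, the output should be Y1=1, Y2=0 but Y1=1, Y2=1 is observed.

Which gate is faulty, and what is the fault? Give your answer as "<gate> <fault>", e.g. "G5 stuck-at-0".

Fault-free values for test 1 (A=1, B=1, C=0, D=1): G1=1, G2=1, G3=0, G4=1, G5=0, giving Y1=1, Y2=0. Observed Y1=1, Y2=1.
Test 1: faults giving observed Y1=1, Y2=1 are {G2 stuck-at-0, G2 inverted output, G3 stuck-at-1, G3 inverted output, G5 stuck-at-1, G5 inverted output}.
Test 2 (A=1, B=0, C=0, D=0): fault-free G1=0, G2=0, G3=1, G4=0, G5=1 → Y1=0, Y2=1; observed Y1=0, Y2=1. Eliminates G2 inverted output, G3 inverted output, G5 inverted output.
Test 3 (A=0, B=0, C=1, D=0): fault-free G1=1, G2=0, G3=1, G4=1, G5=0 → Y1=1, Y2=0; observed Y1=1, Y2=0. Eliminates G5 stuck-at-1.
Test 4 (A=1, B=1, C=0, D=0): fault-free G1=0, G2=1, G3=0, G4=1, G5=0 → Y1=1, Y2=0; observed Y1=1, Y2=1. Eliminates G2 stuck-at-0.
Only G3 stuck-at-1 is consistent with every test.

G3 stuck-at-1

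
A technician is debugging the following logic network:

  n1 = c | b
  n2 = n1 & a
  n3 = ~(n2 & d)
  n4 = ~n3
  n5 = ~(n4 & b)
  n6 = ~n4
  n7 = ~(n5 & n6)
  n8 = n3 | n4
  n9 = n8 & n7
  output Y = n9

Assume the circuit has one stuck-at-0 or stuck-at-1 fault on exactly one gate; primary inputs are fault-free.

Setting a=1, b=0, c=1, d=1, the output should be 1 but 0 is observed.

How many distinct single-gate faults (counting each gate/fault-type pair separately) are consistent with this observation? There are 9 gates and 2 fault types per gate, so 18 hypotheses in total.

8

Fault-free: n1=1, n2=1, n3=0, n4=1, n5=1, n6=0, n7=1, n8=1, n9=1 → 1. Observed 0.
  n1: stuck-at-0 ✓; others ✗
  n2: stuck-at-0 ✓; others ✗
  n3: stuck-at-1 ✓; others ✗
  n4: stuck-at-0 ✓; others ✗
  n5: none of the 2 fault types match ✗
  n6: stuck-at-1 ✓; others ✗
  n7: stuck-at-0 ✓; others ✗
  n8: stuck-at-0 ✓; others ✗
  n9: stuck-at-0 ✓; others ✗
Consistent faults: {n1 stuck-at-0, n2 stuck-at-0, n3 stuck-at-1, n4 stuck-at-0, n6 stuck-at-1, n7 stuck-at-0, n8 stuck-at-0, n9 stuck-at-0} — 8 in all.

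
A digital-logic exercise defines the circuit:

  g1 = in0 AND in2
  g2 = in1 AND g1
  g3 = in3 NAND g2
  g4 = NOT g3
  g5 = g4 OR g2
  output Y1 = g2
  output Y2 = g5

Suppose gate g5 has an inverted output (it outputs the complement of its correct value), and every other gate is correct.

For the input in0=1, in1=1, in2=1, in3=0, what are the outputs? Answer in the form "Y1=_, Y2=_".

Propagate with g5 forced: g1=1, g2=1, g3=1, g4=0, g5=0 [inverted output].
So the outputs are Y1=1, Y2=0. (Without the fault they would be Y1=1, Y2=1.)

Y1=1, Y2=0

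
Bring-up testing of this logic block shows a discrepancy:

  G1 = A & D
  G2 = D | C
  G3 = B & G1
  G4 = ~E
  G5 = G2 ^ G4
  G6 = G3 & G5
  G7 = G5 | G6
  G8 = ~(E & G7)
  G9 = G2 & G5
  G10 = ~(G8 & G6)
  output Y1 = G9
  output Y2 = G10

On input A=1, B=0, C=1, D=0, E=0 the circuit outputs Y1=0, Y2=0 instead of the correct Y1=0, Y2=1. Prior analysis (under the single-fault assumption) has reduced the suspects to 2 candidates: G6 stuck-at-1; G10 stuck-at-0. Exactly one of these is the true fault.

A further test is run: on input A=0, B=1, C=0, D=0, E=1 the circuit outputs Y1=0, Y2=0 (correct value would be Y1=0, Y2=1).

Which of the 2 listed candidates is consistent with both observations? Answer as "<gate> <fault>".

Evaluate each candidate on input A=0, B=1, C=0, D=0, E=1:
  G6 stuck-at-1: G1=0, G2=0, G3=0, G4=0, G5=0, G6=1 [stuck-at-1], G7=1, G8=0, G9=0, G10=1 → Y1=0, Y2=1 — eliminated
  G10 stuck-at-0: G1=0, G2=0, G3=0, G4=0, G5=0, G6=0, G7=0, G8=1, G9=0, G10=0 [stuck-at-0] → Y1=0, Y2=0 — matches
Only G10 stuck-at-0 reproduces the observed Y1=0, Y2=0.

G10 stuck-at-0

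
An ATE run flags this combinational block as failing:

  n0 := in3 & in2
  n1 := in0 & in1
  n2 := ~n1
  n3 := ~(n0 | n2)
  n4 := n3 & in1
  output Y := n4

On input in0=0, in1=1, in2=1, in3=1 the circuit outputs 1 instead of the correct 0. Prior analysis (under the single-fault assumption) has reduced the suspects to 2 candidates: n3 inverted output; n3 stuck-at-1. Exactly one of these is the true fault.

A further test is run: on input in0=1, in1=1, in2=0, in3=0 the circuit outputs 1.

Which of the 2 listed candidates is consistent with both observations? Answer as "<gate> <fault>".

Evaluate each candidate on input in0=1, in1=1, in2=0, in3=0:
  n3 inverted output: n0=0, n1=1, n2=0, n3=0 [inverted output], n4=0 → 0 — eliminated
  n3 stuck-at-1: n0=0, n1=1, n2=0, n3=1 [stuck-at-1], n4=1 → 1 — matches
Only n3 stuck-at-1 reproduces the observed 1.

n3 stuck-at-1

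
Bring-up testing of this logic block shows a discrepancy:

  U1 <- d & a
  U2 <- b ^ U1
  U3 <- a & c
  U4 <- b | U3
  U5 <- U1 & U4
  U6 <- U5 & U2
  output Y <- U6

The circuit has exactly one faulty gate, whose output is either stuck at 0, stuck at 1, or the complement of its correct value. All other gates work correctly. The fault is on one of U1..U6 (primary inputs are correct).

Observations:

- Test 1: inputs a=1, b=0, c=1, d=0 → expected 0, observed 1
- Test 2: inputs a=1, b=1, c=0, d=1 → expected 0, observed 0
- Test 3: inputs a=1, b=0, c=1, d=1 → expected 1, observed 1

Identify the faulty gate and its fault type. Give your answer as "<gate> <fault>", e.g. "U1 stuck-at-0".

Fault-free values for test 1 (a=1, b=0, c=1, d=0): U1=0, U2=0, U3=1, U4=1, U5=0, U6=0, giving Y=0. Observed 1.
Test 1: faults giving observed 1 are {U1 stuck-at-1, U1 inverted output, U6 stuck-at-1, U6 inverted output}.
Test 2 (a=1, b=1, c=0, d=1): fault-free U1=1, U2=0, U3=0, U4=1, U5=1, U6=0 → 0; observed 0. Eliminates U6 stuck-at-1, U6 inverted output.
Test 3 (a=1, b=0, c=1, d=1): fault-free U1=1, U2=1, U3=1, U4=1, U5=1, U6=1 → 1; observed 1. Eliminates U1 inverted output.
Only U1 stuck-at-1 is consistent with every test.

U1 stuck-at-1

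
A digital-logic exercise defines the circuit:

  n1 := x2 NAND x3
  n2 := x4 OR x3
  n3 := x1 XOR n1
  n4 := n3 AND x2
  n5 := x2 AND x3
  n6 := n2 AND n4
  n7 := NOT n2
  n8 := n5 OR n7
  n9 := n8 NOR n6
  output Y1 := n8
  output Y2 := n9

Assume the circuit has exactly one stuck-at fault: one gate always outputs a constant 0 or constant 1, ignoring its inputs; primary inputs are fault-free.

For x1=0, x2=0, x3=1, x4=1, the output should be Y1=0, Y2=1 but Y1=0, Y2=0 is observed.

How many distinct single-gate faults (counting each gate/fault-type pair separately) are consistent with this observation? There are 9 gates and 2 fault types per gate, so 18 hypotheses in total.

3

Fault-free: n1=1, n2=1, n3=1, n4=0, n5=0, n6=0, n7=0, n8=0, n9=1 → Y1=0, Y2=1. Observed Y1=0, Y2=0.
  n1: none of the 2 fault types match ✗
  n2: none of the 2 fault types match ✗
  n3: none of the 2 fault types match ✗
  n4: stuck-at-1 ✓; others ✗
  n5: none of the 2 fault types match ✗
  n6: stuck-at-1 ✓; others ✗
  n7: none of the 2 fault types match ✗
  n8: none of the 2 fault types match ✗
  n9: stuck-at-0 ✓; others ✗
Consistent faults: {n4 stuck-at-1, n6 stuck-at-1, n9 stuck-at-0} — 3 in all.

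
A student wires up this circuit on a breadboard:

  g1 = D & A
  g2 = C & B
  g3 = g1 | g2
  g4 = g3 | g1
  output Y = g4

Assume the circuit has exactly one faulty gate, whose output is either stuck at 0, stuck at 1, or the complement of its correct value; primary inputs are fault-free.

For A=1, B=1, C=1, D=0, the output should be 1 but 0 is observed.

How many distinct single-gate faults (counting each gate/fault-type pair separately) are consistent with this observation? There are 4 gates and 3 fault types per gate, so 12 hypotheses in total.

6

Fault-free: g1=0, g2=1, g3=1, g4=1 → 1. Observed 0.
  g1 stuck-at-0: output 1 ✗
  g1 stuck-at-1: output 1 ✗
  g1 inverted output: output 1 ✗
  g2 stuck-at-0: output 0 ✓
  g2 stuck-at-1: output 1 ✗
  g2 inverted output: output 0 ✓
  g3 stuck-at-0: output 0 ✓
  g3 stuck-at-1: output 1 ✗
  g3 inverted output: output 0 ✓
  g4 stuck-at-0: output 0 ✓
  g4 stuck-at-1: output 1 ✗
  g4 inverted output: output 0 ✓
Consistent faults: {g2 stuck-at-0, g2 inverted output, g3 stuck-at-0, g3 inverted output, g4 stuck-at-0, g4 inverted output} — 6 in all.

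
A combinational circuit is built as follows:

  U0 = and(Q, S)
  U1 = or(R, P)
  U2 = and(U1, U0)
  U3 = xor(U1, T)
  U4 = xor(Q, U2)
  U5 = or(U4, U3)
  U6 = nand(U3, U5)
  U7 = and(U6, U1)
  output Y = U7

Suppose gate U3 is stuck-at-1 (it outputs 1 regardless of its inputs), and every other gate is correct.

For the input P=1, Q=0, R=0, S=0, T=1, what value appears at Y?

Propagate with U3 forced: U0=0, U1=1, U2=0, U3=1 [stuck-at-1], U4=0, U5=1, U6=0, U7=0.
So Y = 0. (Without the fault it would be 1.)

0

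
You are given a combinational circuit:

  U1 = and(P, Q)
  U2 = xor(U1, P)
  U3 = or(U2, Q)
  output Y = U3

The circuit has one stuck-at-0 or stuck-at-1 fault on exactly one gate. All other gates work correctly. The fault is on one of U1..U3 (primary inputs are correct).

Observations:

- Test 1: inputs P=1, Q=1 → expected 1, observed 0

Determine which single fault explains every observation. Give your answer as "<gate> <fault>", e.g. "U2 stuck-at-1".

U3 stuck-at-0

Fault-free values for test 1 (P=1, Q=1): U1=1, U2=0, U3=1, giving Y=1. Observed 0.
Test 1: faults giving observed 0 are {U3 stuck-at-0}.
Only U3 stuck-at-0 is consistent with every test.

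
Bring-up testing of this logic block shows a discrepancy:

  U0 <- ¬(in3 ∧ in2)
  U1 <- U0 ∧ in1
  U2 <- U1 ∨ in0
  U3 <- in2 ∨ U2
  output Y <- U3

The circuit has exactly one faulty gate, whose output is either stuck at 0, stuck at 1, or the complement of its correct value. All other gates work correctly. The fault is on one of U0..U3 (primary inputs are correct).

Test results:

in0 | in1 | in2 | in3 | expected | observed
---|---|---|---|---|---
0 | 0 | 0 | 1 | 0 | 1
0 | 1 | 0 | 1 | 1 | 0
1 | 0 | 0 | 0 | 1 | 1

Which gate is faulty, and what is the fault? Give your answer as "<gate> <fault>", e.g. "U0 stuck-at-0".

Fault-free values for test 1 (in0=0, in1=0, in2=0, in3=1): U0=1, U1=0, U2=0, U3=0, giving Y=0. Observed 1.
Test 1: faults giving observed 1 are {U1 stuck-at-1, U1 inverted output, U2 stuck-at-1, U2 inverted output, U3 stuck-at-1, U3 inverted output}.
Test 2 (in0=0, in1=1, in2=0, in3=1): fault-free U0=1, U1=1, U2=1, U3=1 → 1; observed 0. Eliminates U1 stuck-at-1, U2 stuck-at-1, U3 stuck-at-1.
Test 3 (in0=1, in1=0, in2=0, in3=0): fault-free U0=1, U1=0, U2=1, U3=1 → 1; observed 1. Eliminates U2 inverted output, U3 inverted output.
Only U1 inverted output is consistent with every test.

U1 inverted output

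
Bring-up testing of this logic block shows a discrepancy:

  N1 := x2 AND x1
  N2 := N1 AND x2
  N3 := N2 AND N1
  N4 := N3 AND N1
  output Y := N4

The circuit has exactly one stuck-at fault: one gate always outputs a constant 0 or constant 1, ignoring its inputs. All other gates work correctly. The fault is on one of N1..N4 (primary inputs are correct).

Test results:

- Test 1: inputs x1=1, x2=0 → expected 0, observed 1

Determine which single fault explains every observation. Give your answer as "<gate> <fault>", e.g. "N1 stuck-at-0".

Fault-free values for test 1 (x1=1, x2=0): N1=0, N2=0, N3=0, N4=0, giving Y=0. Observed 1.
Test 1: faults giving observed 1 are {N4 stuck-at-1}.
Only N4 stuck-at-1 is consistent with every test.

N4 stuck-at-1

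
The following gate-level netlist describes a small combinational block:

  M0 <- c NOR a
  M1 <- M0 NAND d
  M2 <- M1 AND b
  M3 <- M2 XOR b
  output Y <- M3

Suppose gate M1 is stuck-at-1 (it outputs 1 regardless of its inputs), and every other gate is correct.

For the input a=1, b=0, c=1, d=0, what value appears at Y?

0

Propagate with M1 forced: M0=0, M1=1 [stuck-at-1], M2=0, M3=0.
So Y = 0. (Same as the fault-free value — the fault is masked on this input.)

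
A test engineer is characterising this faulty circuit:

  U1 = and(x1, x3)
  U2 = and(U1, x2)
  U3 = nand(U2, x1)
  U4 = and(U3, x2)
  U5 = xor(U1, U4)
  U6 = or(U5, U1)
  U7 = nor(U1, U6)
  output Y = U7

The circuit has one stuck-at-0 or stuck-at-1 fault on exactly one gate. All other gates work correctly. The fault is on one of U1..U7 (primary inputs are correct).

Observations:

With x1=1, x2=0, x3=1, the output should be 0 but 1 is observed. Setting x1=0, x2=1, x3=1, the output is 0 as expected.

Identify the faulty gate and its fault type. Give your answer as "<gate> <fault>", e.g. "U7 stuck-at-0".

Fault-free values for test 1 (x1=1, x2=0, x3=1): U1=1, U2=0, U3=1, U4=0, U5=1, U6=1, U7=0, giving Y=0. Observed 1.
Test 1: faults giving observed 1 are {U1 stuck-at-0, U7 stuck-at-1}.
Test 2 (x1=0, x2=1, x3=1): fault-free U1=0, U2=0, U3=1, U4=1, U5=1, U6=1, U7=0 → 0; observed 0. Eliminates U7 stuck-at-1.
Only U1 stuck-at-0 is consistent with every test.

U1 stuck-at-0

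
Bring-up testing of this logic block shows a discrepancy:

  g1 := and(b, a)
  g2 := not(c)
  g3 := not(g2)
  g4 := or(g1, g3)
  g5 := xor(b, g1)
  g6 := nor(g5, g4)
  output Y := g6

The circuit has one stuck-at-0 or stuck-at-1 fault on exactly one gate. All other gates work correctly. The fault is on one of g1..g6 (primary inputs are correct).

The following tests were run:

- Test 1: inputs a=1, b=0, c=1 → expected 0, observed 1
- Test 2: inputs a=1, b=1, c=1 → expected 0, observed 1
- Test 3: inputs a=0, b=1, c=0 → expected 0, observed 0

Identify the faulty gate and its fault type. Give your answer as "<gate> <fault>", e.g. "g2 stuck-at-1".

g4 stuck-at-0

Fault-free values for test 1 (a=1, b=0, c=1): g1=0, g2=0, g3=1, g4=1, g5=0, g6=0, giving Y=0. Observed 1.
Test 1: faults giving observed 1 are {g2 stuck-at-1, g3 stuck-at-0, g4 stuck-at-0, g6 stuck-at-1}.
Test 2 (a=1, b=1, c=1): fault-free g1=1, g2=0, g3=1, g4=1, g5=0, g6=0 → 0; observed 1. Eliminates g2 stuck-at-1, g3 stuck-at-0.
Test 3 (a=0, b=1, c=0): fault-free g1=0, g2=1, g3=0, g4=0, g5=1, g6=0 → 0; observed 0. Eliminates g6 stuck-at-1.
Only g4 stuck-at-0 is consistent with every test.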